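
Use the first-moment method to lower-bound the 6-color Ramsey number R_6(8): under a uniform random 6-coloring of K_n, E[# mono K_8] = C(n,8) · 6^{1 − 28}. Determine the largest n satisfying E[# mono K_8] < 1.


We need C(n, 8) · 6^{1 − 28} < 1, i.e. C(n, 8) < 6^{28 − 1} = 1023490369077469249536.
Check values of n near the boundary:
  n = 1593: C(1593, 8) = 1010555394551193970323; 1010555394551193970323 < 1023490369077469249536? YES
  n = 1594: C(1594, 8) = 1015652773590544255167; 1015652773590544255167 < 1023490369077469249536? YES
  n = 1595: C(1595, 8) = 1020772636343363633895; 1020772636343363633895 < 1023490369077469249536? YES
  n = 1596: C(1596, 8) = 1025915067760710553965; 1025915067760710553965 < 1023490369077469249536? NO
  n = 1597: C(1597, 8) = 1031080153060953275445; 1031080153060953275445 < 1023490369077469249536? NO
The largest n with C(n, 8) < 1023490369077469249536 is n = 1595 (where E[X] = 113419181815929292655/113721152119718805504 ≈ 0.99734). Hence R_6(8) > 1595, i.e. R_6(8) ≥ 1596.

Largest n = 1595; hence R_6(8) > 1595.


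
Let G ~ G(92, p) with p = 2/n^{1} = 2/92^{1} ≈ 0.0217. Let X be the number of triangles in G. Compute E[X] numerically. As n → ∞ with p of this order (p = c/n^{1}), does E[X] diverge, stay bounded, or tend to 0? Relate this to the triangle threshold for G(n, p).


Number of potential triangles: C(92, 3) = 125580.
Each occurs with probability p³ ≈ (0.0217)³ ≈ 1.02737e-05.
By linearity: E[X] = C(92, 3)·p³ ≈ 125580 · 1.02737e-05 ≈ 1.290.
Here α = 1, so p = 2/n is exactly at the triangle threshold p ~ 1/n. Asymptotically E[X] → c³/6 = 2³/6 = 4/3 ≈ 1.333, a bounded constant. In this regime the triangle count is asymptotically Poisson(c³/6).

E[X] ≈ 1.290; in regime p = Θ(1/n^{1}) E[X] stays bounded (at the triangle threshold p ~ 1/n).


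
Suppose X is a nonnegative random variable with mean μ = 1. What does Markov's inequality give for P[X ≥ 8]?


μ = E[X] = 1, a = 8.
Markov: P[X ≥ 8] ≤ μ/a = (1)/8 = 1/8.
Numerically: ≈ 0.1250.
(Since a = 8 > μ = 1.0000, the bound 1/8 is < 1 and informative.)

P[X ≥ 8] ≤ 1/8 ≈ 0.1250.


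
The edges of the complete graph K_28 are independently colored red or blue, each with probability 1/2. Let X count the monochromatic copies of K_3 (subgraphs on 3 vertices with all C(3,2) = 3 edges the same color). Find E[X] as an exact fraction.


Let X = Σ_S X_S over the C(28, 3) = 3276 subsets S of size 3, where X_S = 1 if the K_3 on S is monochromatic.
For a fixed S, the K_3 on S has C(3, 2) = 3 edges. P[all 3 edges red] = (1/2)^3, and likewise for blue, so P[monochromatic] = 2·(1/2)^3 = 2^{1 − 3} = 1/4.
By linearity of expectation: E[X] = C(28, 3) · 2^{1 − 3} = 3276 · 1/4 = 819.
Numerically: E[X] ≈ 819.000.

E[X] = C(28,3)·2^(1−C(3,2)) = 819 ≈ 819.000.


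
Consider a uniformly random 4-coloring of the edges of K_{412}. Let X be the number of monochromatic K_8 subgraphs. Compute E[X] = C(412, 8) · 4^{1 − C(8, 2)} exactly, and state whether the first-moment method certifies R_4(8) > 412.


E[X] = C(412, 8) · 4^{1 − 28} = 19229204065337145 · 4^{−27} = 19229204065337145/18014398509481984.
As a reduced fraction: E[X] = 19229204065337145/18014398509481984 ≈ 1.067.
Is E[X] < 1? NO.
Since E[X] ≥ 1, the first-moment bound is inconclusive at n = 412; it does NOT by itself certify R_4(8) > 412.

E[X] = 19229204065337145/18014398509481984 ≈ 1.067; E[X] ≥ 1; first-moment method inconclusive here.


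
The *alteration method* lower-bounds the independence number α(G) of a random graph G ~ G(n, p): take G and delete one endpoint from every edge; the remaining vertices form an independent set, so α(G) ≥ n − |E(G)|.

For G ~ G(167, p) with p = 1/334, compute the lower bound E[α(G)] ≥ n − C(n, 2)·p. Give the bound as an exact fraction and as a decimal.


E[|E(G)|] = C(167, 2)·p = 13861 · (1/334) = 83/2.
E[α(G)] ≥ n − E[|E(G)|] = 167 − 83/2 = 251/2.
Numerically: ≈ 125.50000.
(This is only a lower bound; the true E[α(G)] may be larger.)

E[α(G)] ≥ 251/2 ≈ 125.50000.


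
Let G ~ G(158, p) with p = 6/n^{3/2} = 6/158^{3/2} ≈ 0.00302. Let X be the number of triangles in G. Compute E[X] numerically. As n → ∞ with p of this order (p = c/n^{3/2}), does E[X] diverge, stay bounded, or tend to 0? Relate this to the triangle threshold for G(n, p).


Number of potential triangles: C(158, 3) = 644956.
Each occurs with probability p³ ≈ (0.00302)³ ≈ 2.75738e-08.
By linearity: E[X] = C(158, 3)·p³ ≈ 644956 · 2.75738e-08 ≈ 0.018.
Since α = 3/2 > 1, p = c/n^{3/2} = o(1/n) is below the triangle threshold p ~ 1/n. Asymptotically E[X] ~ (c³/6)·n^{3(1−α)} = (6³/6)·n^{-1.5} → 0, so by Markov's inequality G has no triangles w.h.p.

E[X] ≈ 0.018; in regime p = Θ(1/n^{3/2}) E[X] tends to 0 (below the triangle threshold p ~ 1/n).


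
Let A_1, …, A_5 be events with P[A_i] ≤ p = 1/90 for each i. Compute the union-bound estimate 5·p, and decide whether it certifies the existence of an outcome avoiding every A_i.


Union bound: P[∪_{i=1}^{5} A_i] ≤ Σ_i P[A_i] ≤ 5·p = 5·(1/90) = 1/18.
Numerically: 1/18 ≈ 0.0556.
Is 1/18 < 1? YES.
Since P[∪ A_i] ≤ 1/18 < 1, the complement has P[∩ A_i^c] ≥ 1 − 1/18 = 17/18 > 0, so some outcome avoids every A_i.

5·p = 1/18 ≈ 0.0556; existence CERTIFIED by the union bound.


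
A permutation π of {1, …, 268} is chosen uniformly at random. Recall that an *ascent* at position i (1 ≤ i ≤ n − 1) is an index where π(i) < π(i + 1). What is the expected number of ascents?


Write X = Σ X_I over i = 1, …, 267, with X_I the indicator of one ascent.
There are 267 indicators.
For each fixed i, the pair (π(i), π(i+1)) is a uniformly random ordered pair of distinct values from {1, …, 268}; by symmetry P[π(i) < π(i+1)] = 1/2.
By linearity: E[X] = 267 · (1/2) = (268 − 1) · (1/2) = 267/2 ≈ 133.500.

E[X] = 267/2 = 133.500.


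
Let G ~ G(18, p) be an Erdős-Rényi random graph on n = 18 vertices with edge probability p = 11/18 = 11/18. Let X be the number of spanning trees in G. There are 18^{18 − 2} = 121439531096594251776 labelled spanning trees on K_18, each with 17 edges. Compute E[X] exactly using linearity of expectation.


K_18 has 18^{18 − 2} = 121439531096594251776 labelled spanning trees.
For each such spanning tree H, let X_H = 1 if all 17 edges of H are present in G. Then P[X_H = 1] = p^{17} = (11/18)^{17} = 505447028499293771/2185911559738696531968.
By linearity of expectation: E[X] = Σ_H E[X_H] = 121439531096594251776 · p^{17} = 121439531096594251776 · 505447028499293771/2185911559738696531968 = 505447028499293771/18.
Numerically: E[X] ≈ 2.80804e+16.

E[X] = 121439531096594251776 · (11/18)^{17} = 505447028499293771/18 ≈ 2.80804e+16.


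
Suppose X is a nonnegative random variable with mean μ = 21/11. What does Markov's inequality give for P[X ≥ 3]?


μ = E[X] = 21/11, a = 3.
Markov: P[X ≥ 3] ≤ μ/a = (21/11)/3 = 7/11.
Numerically: ≈ 0.63636.
(Since a = 3 > μ = 1.90909, the bound 7/11 is < 1 and informative.)

P[X ≥ 3] ≤ 7/11 ≈ 0.63636.


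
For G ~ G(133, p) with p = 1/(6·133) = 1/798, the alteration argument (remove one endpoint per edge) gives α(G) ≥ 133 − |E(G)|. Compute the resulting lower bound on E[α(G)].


E[|E(G)|] = C(133, 2)·p = 8778 · (1/798) = 11.
E[α(G)] ≥ n − E[|E(G)|] = 133 − 11 = 122.
Numerically: ≈ 122.0000.
(This is only a lower bound; the true E[α(G)] may be larger.)

E[α(G)] ≥ 122 ≈ 122.0000.


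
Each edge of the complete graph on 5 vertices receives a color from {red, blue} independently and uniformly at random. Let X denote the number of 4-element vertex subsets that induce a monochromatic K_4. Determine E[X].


Let X = Σ_S X_S over the C(5, 4) = 5 subsets S of size 4, where X_S = 1 if the K_4 on S is monochromatic.
For a fixed S, the K_4 on S has C(4, 2) = 6 edges. P[all 6 edges red] = (1/2)^6, and likewise for blue, so P[monochromatic] = 2·(1/2)^6 = 2^{1 − 6} = 1/32.
By linearity of expectation: E[X] = C(5, 4) · 2^{1 − 6} = 5 · 1/32 = 5/32.
Numerically: E[X] ≈ 0.15625.

E[X] = C(5,4)·2^(1−C(4,2)) = 5/32 ≈ 0.15625.


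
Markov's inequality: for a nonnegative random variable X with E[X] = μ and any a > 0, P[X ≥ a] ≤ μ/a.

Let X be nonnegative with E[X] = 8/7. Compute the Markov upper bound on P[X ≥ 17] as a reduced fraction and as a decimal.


μ = E[X] = 8/7, a = 17.
Markov: P[X ≥ 17] ≤ μ/a = (8/7)/17 = 8/119.
Numerically: ≈ 0.067227.
(Since a = 17 > μ = 1.142857, the bound 8/119 is < 1 and informative.)

P[X ≥ 17] ≤ 8/119 ≈ 0.067227.


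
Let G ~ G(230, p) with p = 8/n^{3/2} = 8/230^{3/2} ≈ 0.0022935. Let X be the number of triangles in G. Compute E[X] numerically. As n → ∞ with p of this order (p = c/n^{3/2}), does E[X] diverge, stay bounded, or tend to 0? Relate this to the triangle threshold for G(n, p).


Number of potential triangles: C(230, 3) = 2001460.
Each occurs with probability p³ ≈ (0.0022935)³ ≈ 1.20640936e-08.
By linearity: E[X] = C(230, 3)·p³ ≈ 2001460 · 1.20640936e-08 ≈ 0.024146.
Since α = 3/2 > 1, p = c/n^{3/2} = o(1/n) is below the triangle threshold p ~ 1/n. Asymptotically E[X] ~ (c³/6)·n^{3(1−α)} = (8³/6)·n^{-1.5} → 0, so by Markov's inequality G has no triangles w.h.p.

E[X] ≈ 0.024146; in regime p = Θ(1/n^{3/2}) E[X] tends to 0 (below the triangle threshold p ~ 1/n).


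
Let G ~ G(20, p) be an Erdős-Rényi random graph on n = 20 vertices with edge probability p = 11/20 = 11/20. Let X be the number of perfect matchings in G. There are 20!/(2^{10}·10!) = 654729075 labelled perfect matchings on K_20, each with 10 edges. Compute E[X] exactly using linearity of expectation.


K_20 has 20!/(2^{10}·10!) = 654729075 labelled perfect matchings.
For each such perfect matching H, let X_H = 1 if all 10 edges of H are present in G. Then P[X_H = 1] = p^{10} = (11/20)^{10} = 25937424601/10240000000000.
By linearity of expectation: E[X] = Σ_H E[X_H] = 654729075 · p^{10} = 654729075 · 25937424601/10240000000000 = 679279440675798963/409600000000.
Numerically: E[X] ≈ 1.6584e+06.

E[X] = 654729075 · (11/20)^{10} = 679279440675798963/409600000000 ≈ 1.6584e+06.


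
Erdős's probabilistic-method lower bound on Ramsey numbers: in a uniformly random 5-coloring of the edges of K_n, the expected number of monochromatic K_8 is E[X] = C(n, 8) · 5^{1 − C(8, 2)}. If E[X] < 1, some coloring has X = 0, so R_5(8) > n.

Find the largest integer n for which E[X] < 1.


We need C(n, 8) · 5^{1 − 28} < 1, i.e. C(n, 8) < 5^{28 − 1} = 7450580596923828125.
Check values of n near the boundary:
  n = 858: C(858, 8) = 7049584530256467771; 7049584530256467771 < 7450580596923828125? YES
  n = 859: C(859, 8) = 7115855595170747139; 7115855595170747139 < 7450580596923828125? YES
  n = 860: C(860, 8) = 7182671140665308145; 7182671140665308145 < 7450580596923828125? YES
  n = 861: C(861, 8) = 7250034996615275865; 7250034996615275865 < 7450580596923828125? YES
  n = 862: C(862, 8) = 7317951015318931845; 7317951015318931845 < 7450580596923828125? YES
  n = 863: C(863, 8) = 7386423071602617757; 7386423071602617757 < 7450580596923828125? YES
  n = 864: C(864, 8) = 7455455062926006708; 7455455062926006708 < 7450580596923828125? NO
  n = 865: C(865, 8) = 7525050909487743060; 7525050909487743060 < 7450580596923828125? NO
  n = 866: C(866, 8) = 7595214554331451620; 7595214554331451620 < 7450580596923828125? NO
The largest n with C(n, 8) < 7450580596923828125 is n = 863 (where E[X] = 7386423071602617757/7450580596923828125 ≈ 0.991). Hence R_5(8) > 863, i.e. R_5(8) ≥ 864.

Largest n = 863; hence R_5(8) > 863.


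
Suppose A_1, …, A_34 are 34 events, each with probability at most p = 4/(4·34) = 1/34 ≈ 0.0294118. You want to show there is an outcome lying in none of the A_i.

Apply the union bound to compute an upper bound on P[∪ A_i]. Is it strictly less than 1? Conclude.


Union bound: P[∪_{i=1}^{34} A_i] ≤ Σ_i P[A_i] ≤ 34·p = 34·(1/34) = 1.
Numerically: 1 ≈ 1.0000000.
Is 1 < 1? NO.
Since the bound 1 is ≥ 1, the union bound is uninformative here; it does NOT by itself certify existence.

34·p = 1 ≈ 1.0000000; existence NOT certified by the union bound.


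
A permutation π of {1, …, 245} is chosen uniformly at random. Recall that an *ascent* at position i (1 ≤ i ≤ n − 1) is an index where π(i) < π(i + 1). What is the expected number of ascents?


Write X = Σ X_I over i = 1, …, 244, with X_I the indicator of one ascent.
There are 244 indicators.
For each fixed i, the pair (π(i), π(i+1)) is a uniformly random ordered pair of distinct values from {1, …, 245}; by symmetry P[π(i) < π(i+1)] = 1/2.
By linearity: E[X] = 244 · (1/2) = (245 − 1) · (1/2) = 122 ≈ 122.0000.

E[X] = 122 = 122.0000.


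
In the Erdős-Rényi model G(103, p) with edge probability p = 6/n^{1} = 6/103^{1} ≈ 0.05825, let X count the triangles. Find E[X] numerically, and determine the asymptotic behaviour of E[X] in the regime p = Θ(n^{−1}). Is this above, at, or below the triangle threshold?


Number of potential triangles: C(103, 3) = 176851.
Each occurs with probability p³ ≈ (0.05825)³ ≈ 1.976706e-04.
By linearity: E[X] = C(103, 3)·p³ ≈ 176851 · 1.976706e-04 ≈ 34.9582.
Here α = 1, so p = 6/n is exactly at the triangle threshold p ~ 1/n. Asymptotically E[X] → c³/6 = 6³/6 = 36 ≈ 36.0000, a bounded constant. In this regime the triangle count is asymptotically Poisson(c³/6).

E[X] ≈ 34.9582; in regime p = Θ(1/n^{1}) E[X] stays bounded (at the triangle threshold p ~ 1/n).


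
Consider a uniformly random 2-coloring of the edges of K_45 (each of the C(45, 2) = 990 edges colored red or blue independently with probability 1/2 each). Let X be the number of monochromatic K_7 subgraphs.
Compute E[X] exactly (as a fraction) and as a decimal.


Let X = Σ_S X_S over the C(45, 7) = 45379620 subsets S of size 7, where X_S = 1 if the K_7 on S is monochromatic.
For a fixed S, the K_7 on S has C(7, 2) = 21 edges. P[all 21 edges red] = (1/2)^21, and likewise for blue, so P[monochromatic] = 2·(1/2)^21 = 2^{1 − 21} = 1/1048576.
By linearity: E[X] = C(45, 7) · 2^{1 − 21} = 45379620 · 1/1048576 = 11344905/262144.
Numerically: E[X] ≈ 43.27738.

E[X] = C(45,7)·2^(1−C(7,2)) = 11344905/262144 ≈ 43.27738.


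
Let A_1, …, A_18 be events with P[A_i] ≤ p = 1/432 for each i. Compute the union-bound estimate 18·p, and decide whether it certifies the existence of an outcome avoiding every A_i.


Union bound: P[∪_{i=1}^{18} A_i] ≤ Σ_i P[A_i] ≤ 18·p = 18·(1/432) = 1/24.
Numerically: 1/24 ≈ 0.042.
Is 1/24 < 1? YES.
Since P[∪ A_i] ≤ 1/24 < 1, the complement has P[∩ A_i^c] ≥ 1 − 1/24 = 23/24 > 0, so some outcome avoids every A_i.

18·p = 1/24 ≈ 0.042; existence CERTIFIED by the union bound.


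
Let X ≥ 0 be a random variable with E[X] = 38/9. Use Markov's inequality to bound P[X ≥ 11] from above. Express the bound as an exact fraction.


μ = E[X] = 38/9, a = 11.
Markov: P[X ≥ 11] ≤ μ/a = (38/9)/11 = 38/99.
Numerically: ≈ 0.3838.
(Since a = 11 > μ = 4.2222, the bound 38/99 is < 1 and informative.)

P[X ≥ 11] ≤ 38/99 ≈ 0.3838.


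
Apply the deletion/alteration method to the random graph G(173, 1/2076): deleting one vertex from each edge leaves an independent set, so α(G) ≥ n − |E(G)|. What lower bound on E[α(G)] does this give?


E[|E(G)|] = C(173, 2)·p = 14878 · (1/2076) = 43/6.
E[α(G)] ≥ n − E[|E(G)|] = 173 − 43/6 = 995/6.
Numerically: ≈ 165.833.
(This is only a lower bound; the true E[α(G)] may be larger.)

E[α(G)] ≥ 995/6 ≈ 165.833.


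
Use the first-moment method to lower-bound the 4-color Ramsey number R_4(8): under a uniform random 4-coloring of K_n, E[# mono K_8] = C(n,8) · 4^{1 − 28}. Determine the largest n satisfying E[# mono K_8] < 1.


We need C(n, 8) · 4^{1 − 28} < 1, i.e. C(n, 8) < 4^{28 − 1} = 18014398509481984.
Check values of n near the boundary:
  n = 407: C(407, 8) = 17424959239309050; 17424959239309050 < 18014398509481984? YES
  n = 408: C(408, 8) = 17773458424095231; 17773458424095231 < 18014398509481984? YES
  n = 409: C(409, 8) = 18128041135797879; 18128041135797879 < 18014398509481984? NO
The largest n with C(n, 8) < 18014398509481984 is n = 408 (where E[X] = 17773458424095231/18014398509481984 ≈ 0.98663). Hence R_4(8) > 408, i.e. R_4(8) ≥ 409.

Largest n = 408; hence R_4(8) > 408.


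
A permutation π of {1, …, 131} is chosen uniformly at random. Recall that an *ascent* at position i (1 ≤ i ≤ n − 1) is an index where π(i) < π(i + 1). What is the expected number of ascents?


Write X = Σ X_I over i = 1, …, 130, with X_I the indicator of one ascent.
There are 130 indicators.
For each fixed i, the pair (π(i), π(i+1)) is a uniformly random ordered pair of distinct values from {1, …, 131}; by symmetry P[π(i) < π(i+1)] = 1/2.
By linearity: E[X] = 130 · (1/2) = (131 − 1) · (1/2) = 65 ≈ 65.0000.

E[X] = 65 = 65.0000.


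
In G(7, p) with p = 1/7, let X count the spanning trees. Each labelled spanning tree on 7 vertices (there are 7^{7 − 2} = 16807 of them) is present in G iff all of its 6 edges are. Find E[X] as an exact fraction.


K_7 has 7^{7 − 2} = 16807 labelled spanning trees.
For each such spanning tree H, let X_H = 1 if all 6 edges of H are present in G. Then P[X_H = 1] = p^{6} = (1/7)^{6} = 1/117649.
Summing the indicators: E[X] = Σ_H E[X_H] = 16807 · p^{6} = 16807 · 1/117649 = 1/7.
Numerically: E[X] ≈ 0.14286.

E[X] = 16807 · (1/7)^{6} = 1/7 ≈ 0.14286.


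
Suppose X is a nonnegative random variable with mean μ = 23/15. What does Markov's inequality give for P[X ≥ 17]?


μ = E[X] = 23/15, a = 17.
Markov: P[X ≥ 17] ≤ μ/a = (23/15)/17 = 23/255.
Numerically: ≈ 0.0902.
(Since a = 17 > μ = 1.5333, the bound 23/255 is < 1 and informative.)

P[X ≥ 17] ≤ 23/255 ≈ 0.0902.


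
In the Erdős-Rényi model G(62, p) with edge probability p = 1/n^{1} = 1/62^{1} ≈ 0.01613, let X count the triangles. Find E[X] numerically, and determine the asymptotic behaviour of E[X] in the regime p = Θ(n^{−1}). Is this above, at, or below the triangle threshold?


Number of potential triangles: C(62, 3) = 37820.
Each occurs with probability p³ ≈ (0.01613)³ ≈ 4.195898e-06.
By linearity: E[X] = C(62, 3)·p³ ≈ 37820 · 4.195898e-06 ≈ 0.1587.
Here α = 1, so p = 1/n is exactly at the triangle threshold p ~ 1/n. Asymptotically E[X] → c³/6 = 1³/6 = 1/6 ≈ 0.1667, a bounded constant. In this regime the triangle count is asymptotically Poisson(c³/6).

E[X] ≈ 0.1587; in regime p = Θ(1/n^{1}) E[X] stays bounded (at the triangle threshold p ~ 1/n).


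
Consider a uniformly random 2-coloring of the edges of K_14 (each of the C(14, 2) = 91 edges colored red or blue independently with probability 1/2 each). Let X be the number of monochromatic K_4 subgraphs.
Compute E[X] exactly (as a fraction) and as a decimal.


Let X = Σ_S X_S over the C(14, 4) = 1001 subsets S of size 4, where X_S = 1 if the K_4 on S is monochromatic.
For a fixed S, the K_4 on S has C(4, 2) = 6 edges. P[all 6 edges red] = (1/2)^6, and likewise for blue, so P[monochromatic] = 2·(1/2)^6 = 2^{1 − 6} = 1/32.
By linearity of expectation: E[X] = C(14, 4) · 2^{1 − 6} = 1001 · 1/32 = 1001/32.
Numerically: E[X] ≈ 31.281.

E[X] = C(14,4)·2^(1−C(4,2)) = 1001/32 ≈ 31.281.


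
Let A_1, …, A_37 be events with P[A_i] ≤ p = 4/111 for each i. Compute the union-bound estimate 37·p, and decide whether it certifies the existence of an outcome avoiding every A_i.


Union bound: P[∪_{i=1}^{37} A_i] ≤ Σ_i P[A_i] ≤ 37·p = 37·(4/111) = 4/3.
Numerically: 4/3 ≈ 1.33333.
Is 4/3 < 1? NO.
Since the bound 4/3 is ≥ 1, the union bound is uninformative here; it does NOT by itself certify existence.

37·p = 4/3 ≈ 1.33333; existence NOT certified by the union bound.


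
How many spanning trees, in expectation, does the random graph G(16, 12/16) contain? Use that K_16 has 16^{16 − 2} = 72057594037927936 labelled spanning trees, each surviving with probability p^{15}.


K_16 has 16^{16 − 2} = 72057594037927936 labelled spanning trees.
For each such spanning tree H, let X_H = 1 if all 15 edges of H are present in G. Then P[X_H = 1] = p^{15} = (3/4)^{15} = 14348907/1073741824.
Summing the indicators: E[X] = Σ_H E[X_H] = 72057594037927936 · p^{15} = 72057594037927936 · 14348907/1073741824 = 962938848411648.
Numerically: E[X] ≈ 9.6294e+14.

E[X] = 72057594037927936 · (3/4)^{15} = 962938848411648 ≈ 9.6294e+14.


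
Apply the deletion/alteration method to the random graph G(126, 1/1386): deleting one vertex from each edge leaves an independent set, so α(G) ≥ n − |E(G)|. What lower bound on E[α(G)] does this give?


E[|E(G)|] = C(126, 2)·p = 7875 · (1/1386) = 125/22.
E[α(G)] ≥ n − E[|E(G)|] = 126 − 125/22 = 2647/22.
Numerically: ≈ 120.318.
(This is only a lower bound; the true E[α(G)] may be larger.)

E[α(G)] ≥ 2647/22 ≈ 120.318.


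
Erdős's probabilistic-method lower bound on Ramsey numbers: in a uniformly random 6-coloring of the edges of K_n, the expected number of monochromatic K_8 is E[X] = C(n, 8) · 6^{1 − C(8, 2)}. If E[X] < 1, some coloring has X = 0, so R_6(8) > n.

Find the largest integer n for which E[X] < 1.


We need C(n, 8) · 6^{1 − 28} < 1, i.e. C(n, 8) < 6^{28 − 1} = 1023490369077469249536.
Check values of n near the boundary:
  n = 1592: C(1592, 8) = 1005480414540892933435; 1005480414540892933435 < 1023490369077469249536? YES
  n = 1593: C(1593, 8) = 1010555394551193970323; 1010555394551193970323 < 1023490369077469249536? YES
  n = 1594: C(1594, 8) = 1015652773590544255167; 1015652773590544255167 < 1023490369077469249536? YES
  n = 1595: C(1595, 8) = 1020772636343363633895; 1020772636343363633895 < 1023490369077469249536? YES
  n = 1596: C(1596, 8) = 1025915067760710553965; 1025915067760710553965 < 1023490369077469249536? NO
The largest n with C(n, 8) < 1023490369077469249536 is n = 1595 (where E[X] = 113419181815929292655/113721152119718805504 ≈ 0.997345). Hence R_6(8) > 1595, i.e. R_6(8) ≥ 1596.

Largest n = 1595; hence R_6(8) > 1595.


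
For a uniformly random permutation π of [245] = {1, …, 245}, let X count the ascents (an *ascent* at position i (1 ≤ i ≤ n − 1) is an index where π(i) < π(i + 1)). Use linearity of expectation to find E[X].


Write X = Σ X_I over i = 1, …, 244, with X_I the indicator of one ascent.
There are 244 indicators.
For each fixed i, the pair (π(i), π(i+1)) is a uniformly random ordered pair of distinct values from {1, …, 245}; by symmetry P[π(i) < π(i+1)] = 1/2.
By linearity: E[X] = 244 · (1/2) = (245 − 1) · (1/2) = 122 ≈ 122.000.

E[X] = 122 = 122.000.


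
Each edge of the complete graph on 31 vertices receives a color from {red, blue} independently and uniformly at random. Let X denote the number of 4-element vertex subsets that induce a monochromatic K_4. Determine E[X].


Let X = Σ_S X_S over the C(31, 4) = 31465 subsets S of size 4, where X_S = 1 if the K_4 on S is monochromatic.
For a fixed S, the K_4 on S has C(4, 2) = 6 edges. P[all 6 edges red] = (1/2)^6, and likewise for blue, so P[monochromatic] = 2·(1/2)^6 = 2^{1 − 6} = 1/32.
By linearity of expectation: E[X] = C(31, 4) · 2^{1 − 6} = 31465 · 1/32 = 31465/32.
Numerically: E[X] ≈ 983.281.

E[X] = C(31,4)·2^(1−C(4,2)) = 31465/32 ≈ 983.281.


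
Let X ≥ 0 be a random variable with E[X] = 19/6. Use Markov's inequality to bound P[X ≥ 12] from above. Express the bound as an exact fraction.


μ = E[X] = 19/6, a = 12.
Markov: P[X ≥ 12] ≤ μ/a = (19/6)/12 = 19/72.
Numerically: ≈ 0.264.
(Since a = 12 > μ = 3.167, the bound 19/72 is < 1 and informative.)

P[X ≥ 12] ≤ 19/72 ≈ 0.264.


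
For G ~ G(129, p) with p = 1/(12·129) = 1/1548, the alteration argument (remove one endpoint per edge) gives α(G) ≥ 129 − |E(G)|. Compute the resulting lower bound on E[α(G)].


E[|E(G)|] = C(129, 2)·p = 8256 · (1/1548) = 16/3.
E[α(G)] ≥ n − E[|E(G)|] = 129 − 16/3 = 371/3.
Numerically: ≈ 123.666667.
(This is only a lower bound; the true E[α(G)] may be larger.)

E[α(G)] ≥ 371/3 ≈ 123.666667.


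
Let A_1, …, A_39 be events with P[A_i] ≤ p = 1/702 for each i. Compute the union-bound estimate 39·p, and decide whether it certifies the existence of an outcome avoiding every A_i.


Union bound: P[∪_{i=1}^{39} A_i] ≤ Σ_i P[A_i] ≤ 39·p = 39·(1/702) = 1/18.
Numerically: 1/18 ≈ 0.0556.
Is 1/18 < 1? YES.
Since P[∪ A_i] ≤ 1/18 < 1, the complement has P[∩ A_i^c] ≥ 1 − 1/18 = 17/18 > 0, so some outcome avoids every A_i.

39·p = 1/18 ≈ 0.0556; existence CERTIFIED by the union bound.


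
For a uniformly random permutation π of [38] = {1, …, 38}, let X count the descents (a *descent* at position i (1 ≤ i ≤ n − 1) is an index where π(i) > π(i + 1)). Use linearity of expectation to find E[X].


Write X = Σ X_I over i = 1, …, 37, with X_I the indicator of one descent.
There are 37 indicators.
For each fixed i, the pair (π(i), π(i+1)) is a uniformly random ordered pair of distinct values from {1, …, 38}; by symmetry P[π(i) > π(i+1)] = 1/2.
By linearity: E[X] = 37 · (1/2) = (38 − 1) · (1/2) = 37/2 ≈ 18.5000.

E[X] = 37/2 = 18.5000.


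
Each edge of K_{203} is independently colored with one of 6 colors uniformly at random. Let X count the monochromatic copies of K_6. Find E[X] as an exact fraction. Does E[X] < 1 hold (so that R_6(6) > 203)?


E[X] = C(203, 6) · 6^{1 − 15} = 90210944670 · 6^{−14} = 90210944670/78364164096.
As a reduced fraction: E[X] = 15035157445/13060694016 ≈ 1.1512.
Is E[X] < 1? NO.
Since E[X] ≥ 1, the first-moment bound is inconclusive at n = 203; it does NOT by itself certify R_6(6) > 203.

E[X] = 15035157445/13060694016 ≈ 1.1512; E[X] ≥ 1; first-moment method inconclusive here.


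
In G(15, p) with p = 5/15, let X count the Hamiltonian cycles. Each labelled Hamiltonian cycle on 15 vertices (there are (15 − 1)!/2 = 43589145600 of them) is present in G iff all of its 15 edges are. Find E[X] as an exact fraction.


K_15 has (15 − 1)!/2 = 43589145600 labelled Hamiltonian cycles.
For each such Hamiltonian cycle H, let X_H = 1 if all 15 edges of H are present in G. Then P[X_H = 1] = p^{15} = (1/3)^{15} = 1/14348907.
By linearity of expectation: E[X] = Σ_H E[X_H] = 43589145600 · p^{15} = 43589145600 · 1/14348907 = 179379200/59049.
Numerically: E[X] ≈ 3037.8.

E[X] = 43589145600 · (1/3)^{15} = 179379200/59049 ≈ 3037.8.


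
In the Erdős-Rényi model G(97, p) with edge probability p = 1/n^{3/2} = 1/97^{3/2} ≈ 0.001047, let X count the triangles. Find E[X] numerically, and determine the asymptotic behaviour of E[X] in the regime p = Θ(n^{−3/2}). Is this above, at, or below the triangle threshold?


Number of potential triangles: C(97, 3) = 147440.
Each occurs with probability p³ ≈ (0.001047)³ ≈ 1.146904e-09.
By linearity: E[X] = C(97, 3)·p³ ≈ 147440 · 1.146904e-09 ≈ 0.0002.
Since α = 3/2 > 1, p = c/n^{3/2} = o(1/n) is below the triangle threshold p ~ 1/n. Asymptotically E[X] ~ (c³/6)·n^{3(1−α)} = (1³/6)·n^{-1.5} → 0, so by Markov's inequality G has no triangles w.h.p.

E[X] ≈ 0.0002; in regime p = Θ(1/n^{3/2}) E[X] tends to 0 (below the triangle threshold p ~ 1/n).


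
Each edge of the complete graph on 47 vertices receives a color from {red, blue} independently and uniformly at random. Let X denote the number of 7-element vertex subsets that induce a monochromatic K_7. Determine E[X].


Let X = Σ_S X_S over the C(47, 7) = 62891499 subsets S of size 7, where X_S = 1 if the K_7 on S is monochromatic.
For a fixed S, the K_7 on S has C(7, 2) = 21 edges. P[all 21 edges red] = (1/2)^21, and likewise for blue, so P[monochromatic] = 2·(1/2)^21 = 2^{1 − 21} = 1/1048576.
Summing: E[X] = C(47, 7) · 2^{1 − 21} = 62891499 · 1/1048576 = 62891499/1048576.
Numerically: E[X] ≈ 59.9780.

E[X] = C(47,7)·2^(1−C(7,2)) = 62891499/1048576 ≈ 59.9780.


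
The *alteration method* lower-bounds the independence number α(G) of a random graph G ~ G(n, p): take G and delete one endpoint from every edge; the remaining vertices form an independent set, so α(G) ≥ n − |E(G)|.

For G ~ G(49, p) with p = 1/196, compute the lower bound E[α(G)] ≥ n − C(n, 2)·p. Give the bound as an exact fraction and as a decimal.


E[|E(G)|] = C(49, 2)·p = 1176 · (1/196) = 6.
E[α(G)] ≥ n − E[|E(G)|] = 49 − 6 = 43.
Numerically: ≈ 43.0000.
(This is only a lower bound; the true E[α(G)] may be larger.)

E[α(G)] ≥ 43 ≈ 43.0000.


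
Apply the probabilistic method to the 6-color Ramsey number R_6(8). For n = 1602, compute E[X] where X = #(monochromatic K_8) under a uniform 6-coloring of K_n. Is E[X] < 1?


E[X] = C(1602, 8) · 6^{1 − 28} = 1057248389245018627800 · 6^{−27} = 1057248389245018627800/1023490369077469249536.
As a reduced fraction: E[X] = 14684005406180814275/14215144014964850688 ≈ 1.0329832.
Is E[X] < 1? NO.
Since E[X] ≥ 1, the first-moment bound is inconclusive at n = 1602; it does NOT by itself certify R_6(8) > 1602.

E[X] = 14684005406180814275/14215144014964850688 ≈ 1.0329832; E[X] ≥ 1; first-moment method inconclusive here.


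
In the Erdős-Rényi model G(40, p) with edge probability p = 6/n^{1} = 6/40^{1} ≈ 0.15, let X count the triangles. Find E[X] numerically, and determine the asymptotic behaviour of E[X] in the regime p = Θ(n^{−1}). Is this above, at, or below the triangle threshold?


Number of potential triangles: C(40, 3) = 9880.
Each occurs with probability p³ ≈ (0.15)³ ≈ 3.37500000e-03.
By linearity: E[X] = C(40, 3)·p³ ≈ 9880 · 3.37500000e-03 ≈ 33.345000.
Here α = 1, so p = 6/n is exactly at the triangle threshold p ~ 1/n. Asymptotically E[X] → c³/6 = 6³/6 = 36 ≈ 36.000000, a bounded constant. In this regime the triangle count is asymptotically Poisson(c³/6).

E[X] ≈ 33.345000; in regime p = Θ(1/n^{1}) E[X] stays bounded (at the triangle threshold p ~ 1/n).


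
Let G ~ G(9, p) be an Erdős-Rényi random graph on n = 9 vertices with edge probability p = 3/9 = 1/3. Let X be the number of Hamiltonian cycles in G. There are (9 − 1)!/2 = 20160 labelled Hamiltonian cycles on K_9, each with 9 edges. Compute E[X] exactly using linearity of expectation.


K_9 has (9 − 1)!/2 = 20160 labelled Hamiltonian cycles.
For each such Hamiltonian cycle H, let X_H = 1 if all 9 edges of H are present in G. Then P[X_H = 1] = p^{9} = (1/3)^{9} = 1/19683.
By linearity of expectation: E[X] = Σ_H E[X_H] = 20160 · p^{9} = 20160 · 1/19683 = 2240/2187.
Numerically: E[X] ≈ 1.02423.

E[X] = 20160 · (1/3)^{9} = 2240/2187 ≈ 1.02423.


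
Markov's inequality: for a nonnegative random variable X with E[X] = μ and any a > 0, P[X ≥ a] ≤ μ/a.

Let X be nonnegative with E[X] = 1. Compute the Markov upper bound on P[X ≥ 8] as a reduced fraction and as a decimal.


μ = E[X] = 1, a = 8.
Markov: P[X ≥ 8] ≤ μ/a = (1)/8 = 1/8.
Numerically: ≈ 0.12500.
(Since a = 8 > μ = 1.00000, the bound 1/8 is < 1 and informative.)

P[X ≥ 8] ≤ 1/8 ≈ 0.12500.


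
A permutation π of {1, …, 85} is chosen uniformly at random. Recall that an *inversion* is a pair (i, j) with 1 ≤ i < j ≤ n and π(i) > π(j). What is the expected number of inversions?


Write X = Σ X_I over the C(85, 2) = 3570 pairs i < j, with X_I the indicator of one inversion.
There are 3570 indicators.
For each fixed pair i < j, the values π(i) and π(j) are two distinct elements of {1, …, 85} in uniformly random order; by symmetry P[π(i) > π(j)] = 1/2.
By linearity: E[X] = 3570 · (1/2) = C(85, 2) · (1/2) = 3570/2 = 1785 ≈ 1785.000000.

E[X] = 1785 = 1785.000000.


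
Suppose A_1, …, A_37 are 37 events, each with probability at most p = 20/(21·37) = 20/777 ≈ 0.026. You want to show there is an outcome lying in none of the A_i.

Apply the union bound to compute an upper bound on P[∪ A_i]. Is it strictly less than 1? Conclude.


Union bound: P[∪_{i=1}^{37} A_i] ≤ Σ_i P[A_i] ≤ 37·p = 37·(20/777) = 20/21.
Numerically: 20/21 ≈ 0.952.
Is 20/21 < 1? YES.
Since P[∪ A_i] ≤ 20/21 < 1, the complement has P[∩ A_i^c] ≥ 1 − 20/21 = 1/21 > 0, so some outcome avoids every A_i.

37·p = 20/21 ≈ 0.952; existence CERTIFIED by the union bound.


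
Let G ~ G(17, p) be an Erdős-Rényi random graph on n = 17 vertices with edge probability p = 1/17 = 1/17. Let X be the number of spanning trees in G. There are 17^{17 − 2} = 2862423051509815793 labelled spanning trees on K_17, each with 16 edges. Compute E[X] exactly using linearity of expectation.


K_17 has 17^{17 − 2} = 2862423051509815793 labelled spanning trees.
For each such spanning tree H, let X_H = 1 if all 16 edges of H are present in G. Then P[X_H = 1] = p^{16} = (1/17)^{16} = 1/48661191875666868481.
Summing the indicators: E[X] = Σ_H E[X_H] = 2862423051509815793 · p^{16} = 2862423051509815793 · 1/48661191875666868481 = 1/17.
Numerically: E[X] ≈ 0.058824.

E[X] = 2862423051509815793 · (1/17)^{16} = 1/17 ≈ 0.058824.


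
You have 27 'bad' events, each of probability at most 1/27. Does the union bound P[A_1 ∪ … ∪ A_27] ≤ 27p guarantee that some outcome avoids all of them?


Union bound: P[∪_{i=1}^{27} A_i] ≤ Σ_i P[A_i] ≤ 27·p = 27·(1/27) = 1.
Numerically: 1 ≈ 1.000000.
Is 1 < 1? NO.
Since the bound 1 is ≥ 1, the union bound is uninformative here; it does NOT by itself certify existence.

27·p = 1 ≈ 1.000000; existence NOT certified by the union bound.


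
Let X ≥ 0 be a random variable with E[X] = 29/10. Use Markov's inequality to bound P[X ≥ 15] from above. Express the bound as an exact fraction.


μ = E[X] = 29/10, a = 15.
Markov: P[X ≥ 15] ≤ μ/a = (29/10)/15 = 29/150.
Numerically: ≈ 0.193333.
(Since a = 15 > μ = 2.900000, the bound 29/150 is < 1 and informative.)

P[X ≥ 15] ≤ 29/150 ≈ 0.193333.


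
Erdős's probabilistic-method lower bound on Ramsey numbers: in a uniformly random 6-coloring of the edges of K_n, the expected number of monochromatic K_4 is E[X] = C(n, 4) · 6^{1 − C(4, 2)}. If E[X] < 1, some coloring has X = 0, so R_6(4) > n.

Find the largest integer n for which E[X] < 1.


We need C(n, 4) · 6^{1 − 6} < 1, i.e. C(n, 4) < 6^{6 − 1} = 7776.
Check values of n near the boundary:
  n = 21: C(21, 4) = 5985; 5985 < 7776? YES
  n = 22: C(22, 4) = 7315; 7315 < 7776? YES
  n = 23: C(23, 4) = 8855; 8855 < 7776? NO
  n = 24: C(24, 4) = 10626; 10626 < 7776? NO
The largest n with C(n, 4) < 7776 is n = 22 (where E[X] = 7315/7776 ≈ 0.9407150). Hence R_6(4) > 22, i.e. R_6(4) ≥ 23.

Largest n = 22; hence R_6(4) > 22.


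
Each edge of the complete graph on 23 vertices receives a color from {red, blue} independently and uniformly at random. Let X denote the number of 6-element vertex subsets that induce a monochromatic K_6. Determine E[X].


Let X = Σ_S X_S over the C(23, 6) = 100947 subsets S of size 6, where X_S = 1 if the K_6 on S is monochromatic.
For a fixed S, the K_6 on S has C(6, 2) = 15 edges. P[all 15 edges red] = (1/2)^15, and likewise for blue, so P[monochromatic] = 2·(1/2)^15 = 2^{1 − 15} = 1/16384.
By linearity: E[X] = C(23, 6) · 2^{1 − 15} = 100947 · 1/16384 = 100947/16384.
Numerically: E[X] ≈ 6.16132.

E[X] = C(23,6)·2^(1−C(6,2)) = 100947/16384 ≈ 6.16132.


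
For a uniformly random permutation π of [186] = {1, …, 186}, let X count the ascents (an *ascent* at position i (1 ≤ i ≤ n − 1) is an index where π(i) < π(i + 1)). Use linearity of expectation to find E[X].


Write X = Σ X_I over i = 1, …, 185, with X_I the indicator of one ascent.
There are 185 indicators.
For each fixed i, the pair (π(i), π(i+1)) is a uniformly random ordered pair of distinct values from {1, …, 186}; by symmetry P[π(i) < π(i+1)] = 1/2.
By linearity: E[X] = 185 · (1/2) = (186 − 1) · (1/2) = 185/2 ≈ 92.500.

E[X] = 185/2 = 92.500.


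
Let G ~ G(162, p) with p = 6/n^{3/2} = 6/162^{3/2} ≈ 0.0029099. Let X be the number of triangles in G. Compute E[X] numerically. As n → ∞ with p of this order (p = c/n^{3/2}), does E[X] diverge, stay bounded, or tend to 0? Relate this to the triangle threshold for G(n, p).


Number of potential triangles: C(162, 3) = 695520.
Each occurs with probability p³ ≈ (0.0029099)³ ≈ 2.4639744e-08.
By linearity: E[X] = C(162, 3)·p³ ≈ 695520 · 2.4639744e-08 ≈ 0.01714.
Since α = 3/2 > 1, p = c/n^{3/2} = o(1/n) is below the triangle threshold p ~ 1/n. Asymptotically E[X] ~ (c³/6)·n^{3(1−α)} = (6³/6)·n^{-1.5} → 0, so by Markov's inequality G has no triangles w.h.p.

E[X] ≈ 0.01714; in regime p = Θ(1/n^{3/2}) E[X] tends to 0 (below the triangle threshold p ~ 1/n).


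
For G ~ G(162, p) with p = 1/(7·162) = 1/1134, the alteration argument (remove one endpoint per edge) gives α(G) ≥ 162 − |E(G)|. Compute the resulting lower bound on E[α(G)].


E[|E(G)|] = C(162, 2)·p = 13041 · (1/1134) = 23/2.
E[α(G)] ≥ n − E[|E(G)|] = 162 − 23/2 = 301/2.
Numerically: ≈ 150.50000.
(This is only a lower bound; the true E[α(G)] may be larger.)

E[α(G)] ≥ 301/2 ≈ 150.50000.


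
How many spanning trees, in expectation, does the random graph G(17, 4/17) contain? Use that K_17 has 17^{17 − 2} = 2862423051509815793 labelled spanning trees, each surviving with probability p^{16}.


K_17 has 17^{17 − 2} = 2862423051509815793 labelled spanning trees.
For each such spanning tree H, let X_H = 1 if all 16 edges of H are present in G. Then P[X_H = 1] = p^{16} = (4/17)^{16} = 4294967296/48661191875666868481.
By linearity of expectation: E[X] = Σ_H E[X_H] = 2862423051509815793 · p^{16} = 2862423051509815793 · 4294967296/48661191875666868481 = 4294967296/17.
Numerically: E[X] ≈ 2.53e+08.

E[X] = 2862423051509815793 · (4/17)^{16} = 4294967296/17 ≈ 2.53e+08.


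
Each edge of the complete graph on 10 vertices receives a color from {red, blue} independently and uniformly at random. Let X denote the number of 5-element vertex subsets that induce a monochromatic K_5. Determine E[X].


Let X = Σ_S X_S over the C(10, 5) = 252 subsets S of size 5, where X_S = 1 if the K_5 on S is monochromatic.
For a fixed S, the K_5 on S has C(5, 2) = 10 edges. P[all 10 edges red] = (1/2)^10, and likewise for blue, so P[monochromatic] = 2·(1/2)^10 = 2^{1 − 10} = 1/512.
Summing: E[X] = C(10, 5) · 2^{1 − 10} = 252 · 1/512 = 63/128.
Numerically: E[X] ≈ 0.49219.

E[X] = C(10,5)·2^(1−C(5,2)) = 63/128 ≈ 0.49219.


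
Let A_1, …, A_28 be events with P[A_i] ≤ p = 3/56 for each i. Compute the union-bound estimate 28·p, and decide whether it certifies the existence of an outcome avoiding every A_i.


Union bound: P[∪_{i=1}^{28} A_i] ≤ Σ_i P[A_i] ≤ 28·p = 28·(3/56) = 3/2.
Numerically: 3/2 ≈ 1.5000.
Is 3/2 < 1? NO.
Since the bound 3/2 is ≥ 1, the union bound is uninformative here; it does NOT by itself certify existence.

28·p = 3/2 ≈ 1.5000; existence NOT certified by the union bound.


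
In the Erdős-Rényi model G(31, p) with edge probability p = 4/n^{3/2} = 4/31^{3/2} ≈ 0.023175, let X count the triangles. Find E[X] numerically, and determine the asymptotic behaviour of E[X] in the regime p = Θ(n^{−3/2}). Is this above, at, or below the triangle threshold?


Number of potential triangles: C(31, 3) = 4495.
Each occurs with probability p³ ≈ (0.023175)³ ≈ 1.2446646e-05.
By linearity: E[X] = C(31, 3)·p³ ≈ 4495 · 1.2446646e-05 ≈ 0.05595.
Since α = 3/2 > 1, p = c/n^{3/2} = o(1/n) is below the triangle threshold p ~ 1/n. Asymptotically E[X] ~ (c³/6)·n^{3(1−α)} = (4³/6)·n^{-1.5} → 0, so by Markov's inequality G has no triangles w.h.p.

E[X] ≈ 0.05595; in regime p = Θ(1/n^{3/2}) E[X] tends to 0 (below the triangle threshold p ~ 1/n).


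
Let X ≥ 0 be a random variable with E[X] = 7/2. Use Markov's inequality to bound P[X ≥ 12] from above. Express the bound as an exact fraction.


μ = E[X] = 7/2, a = 12.
Markov: P[X ≥ 12] ≤ μ/a = (7/2)/12 = 7/24.
Numerically: ≈ 0.29167.
(Since a = 12 > μ = 3.50000, the bound 7/24 is < 1 and informative.)

P[X ≥ 12] ≤ 7/24 ≈ 0.29167.
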